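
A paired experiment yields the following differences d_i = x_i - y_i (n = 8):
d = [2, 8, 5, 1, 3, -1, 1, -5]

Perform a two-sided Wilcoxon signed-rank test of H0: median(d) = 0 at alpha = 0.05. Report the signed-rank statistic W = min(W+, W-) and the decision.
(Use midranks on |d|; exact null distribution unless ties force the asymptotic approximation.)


Step 1: Drop any zero differences (none here) and take |d_i|.
|d| = [2, 8, 5, 1, 3, 1, 1, 5]
Step 2: Midrank |d_i| (ties get averaged ranks).
ranks: |2|->4, |8|->8, |5|->6.5, |1|->2, |3|->5, |1|->2, |1|->2, |5|->6.5
Step 3: Attach original signs; sum ranks with positive sign and with negative sign.
W+ = 4 + 8 + 6.5 + 2 + 5 + 2 = 27.5
W- = 2 + 6.5 = 8.5
(Check: W+ + W- = 36 should equal n(n+1)/2 = 36.)
Step 4: Test statistic W = min(W+, W-) = 8.5.
Step 5: Ties in |d|, so use the tie-corrected normal approximation.
        E[W] = n(n+1)/4 = 8*9/4 = 18.
        Tie groups: |d|=1 (t=3), |d|=5 (t=2); sum(t^3 - t) = 30.
        Var[W] = n(n+1)(2n+1)/24 - sum(t^3-t)/48 = 1224/24 - 30/48 = 50.375.
        z = (W - E[W]) / sqrt(Var[W]) = (8.5 - 18) / 7.0975 = -1.3385.
        Two-sided p = 2*Phi(z) = 0.180736.
Step 6: alpha = 0.05. fail to reject H0.

W+ = 27.5, W- = 8.5, W = min = 8.5, p = 0.180736, fail to reject H0.


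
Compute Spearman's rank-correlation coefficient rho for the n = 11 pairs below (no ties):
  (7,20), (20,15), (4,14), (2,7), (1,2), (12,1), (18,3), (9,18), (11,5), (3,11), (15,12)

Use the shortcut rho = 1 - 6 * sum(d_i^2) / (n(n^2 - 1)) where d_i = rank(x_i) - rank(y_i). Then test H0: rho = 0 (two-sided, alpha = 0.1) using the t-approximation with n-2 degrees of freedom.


Step 1: Rank x and y separately (midranks; no ties here).
rank(x): 7->5, 20->11, 4->4, 2->2, 1->1, 12->8, 18->10, 9->6, 11->7, 3->3, 15->9
rank(y): 20->11, 15->9, 14->8, 7->5, 2->2, 1->1, 3->3, 18->10, 5->4, 11->6, 12->7
Step 2: d_i = R_x(i) - R_y(i); compute d_i^2.
  (5-11)^2=36, (11-9)^2=4, (4-8)^2=16, (2-5)^2=9, (1-2)^2=1, (8-1)^2=49, (10-3)^2=49, (6-10)^2=16, (7-4)^2=9, (3-6)^2=9, (9-7)^2=4
sum(d^2) = 202.
Step 3: rho = 1 - 6*202 / (11*(11^2 - 1)) = 1 - 1212/1320 = 0.081818.
Step 4: Under H0, t = rho * sqrt((n-2)/(1-rho^2)) = 0.2463 ~ t(9).
Step 5: Two-sided p-value from the t-distribution with 9 df = 0.810990.
Step 6: alpha = 0.1. fail to reject H0.

rho = 0.0818, p = 0.810990, fail to reject H0 at alpha = 0.1.


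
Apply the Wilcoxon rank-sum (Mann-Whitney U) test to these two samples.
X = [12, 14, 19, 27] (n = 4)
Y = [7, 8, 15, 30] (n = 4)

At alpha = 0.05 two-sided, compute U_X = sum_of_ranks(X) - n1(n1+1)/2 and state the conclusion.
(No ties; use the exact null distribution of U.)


Step 1: Combine and sort all 8 observations; assign midranks.
sorted (value, group): (7,Y), (8,Y), (12,X), (14,X), (15,Y), (19,X), (27,X), (30,Y)
ranks: 7->1, 8->2, 12->3, 14->4, 15->5, 19->6, 27->7, 30->8
Step 2: Rank sum for X: R1 = 3 + 4 + 6 + 7 = 20.
Step 3: U_X = R1 - n1(n1+1)/2 = 20 - 4*5/2 = 20 - 10 = 10.
       U_Y = n1*n2 - U_X = 16 - 10 = 6.
Step 4: No ties, so the exact null distribution of U (based on enumerating the C(8,4) = 70 equally likely rank assignments) gives the two-sided p-value.
Step 5: p-value = 0.685714; compare to alpha = 0.05. fail to reject H0.

U_X = 10, p = 0.685714, fail to reject H0 at alpha = 0.05.


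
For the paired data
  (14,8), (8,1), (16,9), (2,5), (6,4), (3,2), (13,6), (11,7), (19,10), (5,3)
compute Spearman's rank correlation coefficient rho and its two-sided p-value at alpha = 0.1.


Step 1: Rank x and y separately (midranks; no ties here).
rank(x): 14->8, 8->5, 16->9, 2->1, 6->4, 3->2, 13->7, 11->6, 19->10, 5->3
rank(y): 8->8, 1->1, 9->9, 5->5, 4->4, 2->2, 6->6, 7->7, 10->10, 3->3
Step 2: d_i = R_x(i) - R_y(i); compute d_i^2.
  (8-8)^2=0, (5-1)^2=16, (9-9)^2=0, (1-5)^2=16, (4-4)^2=0, (2-2)^2=0, (7-6)^2=1, (6-7)^2=1, (10-10)^2=0, (3-3)^2=0
sum(d^2) = 34.
Step 3: rho = 1 - 6*34 / (10*(10^2 - 1)) = 1 - 204/990 = 0.793939.
Step 4: Under H0, t = rho * sqrt((n-2)/(1-rho^2)) = 3.6934 ~ t(8).
Step 5: Two-sided p-value from the t-distribution with 8 df = 0.006100.
Step 6: alpha = 0.1. reject H0.

rho = 0.7939, p = 0.006100, reject H0 at alpha = 0.1.


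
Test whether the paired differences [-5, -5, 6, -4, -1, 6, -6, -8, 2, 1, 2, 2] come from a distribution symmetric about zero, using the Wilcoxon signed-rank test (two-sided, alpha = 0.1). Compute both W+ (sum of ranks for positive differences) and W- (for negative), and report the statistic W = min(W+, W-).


Step 1: Drop any zero differences (none here) and take |d_i|.
|d| = [5, 5, 6, 4, 1, 6, 6, 8, 2, 1, 2, 2]
Step 2: Midrank |d_i| (ties get averaged ranks).
ranks: |5|->7.5, |5|->7.5, |6|->10, |4|->6, |1|->1.5, |6|->10, |6|->10, |8|->12, |2|->4, |1|->1.5, |2|->4, |2|->4
Step 3: Attach original signs; sum ranks with positive sign and with negative sign.
W+ = 10 + 10 + 4 + 1.5 + 4 + 4 = 33.5
W- = 7.5 + 7.5 + 6 + 1.5 + 10 + 12 = 44.5
(Check: W+ + W- = 78 should equal n(n+1)/2 = 78.)
Step 4: Test statistic W = min(W+, W-) = 33.5.
Step 5: Ties in |d|, so use the tie-corrected normal approximation.
        E[W] = n(n+1)/4 = 12*13/4 = 39.
        Tie groups: |d|=1 (t=2), |d|=2 (t=3), |d|=5 (t=2), |d|=6 (t=3); sum(t^3 - t) = 60.
        Var[W] = n(n+1)(2n+1)/24 - sum(t^3-t)/48 = 3900/24 - 60/48 = 161.25.
        z = (W - E[W]) / sqrt(Var[W]) = (33.5 - 39) / 12.6984 = -0.4331.
        Two-sided p = 2*Phi(z) = 0.664924.
Step 6: alpha = 0.1. fail to reject H0.

W+ = 33.5, W- = 44.5, W = min = 33.5, p = 0.664924, fail to reject H0.


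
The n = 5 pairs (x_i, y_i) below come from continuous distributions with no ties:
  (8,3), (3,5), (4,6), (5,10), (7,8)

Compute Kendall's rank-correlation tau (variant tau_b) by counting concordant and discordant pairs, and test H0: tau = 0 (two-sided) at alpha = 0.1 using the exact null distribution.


Step 1: Enumerate the 10 unordered pairs (i,j) with i<j and classify each by sign(x_j-x_i) * sign(y_j-y_i).
  (1,2):dx=-5,dy=+2->D; (1,3):dx=-4,dy=+3->D; (1,4):dx=-3,dy=+7->D; (1,5):dx=-1,dy=+5->D
  (2,3):dx=+1,dy=+1->C; (2,4):dx=+2,dy=+5->C; (2,5):dx=+4,dy=+3->C; (3,4):dx=+1,dy=+4->C
  (3,5):dx=+3,dy=+2->C; (4,5):dx=+2,dy=-2->D
Step 2: C = 5, D = 5, total pairs = 10.
Step 3: tau = (C - D)/(n(n-1)/2) = (5 - 5)/10 = 0.000000.
Step 4: Exact two-sided p-value (enumerate n! = 120 permutations of y under H0): p = 1.000000.
Step 5: alpha = 0.1. fail to reject H0.

tau_b = 0.0000 (C=5, D=5), p = 1.000000, fail to reject H0.


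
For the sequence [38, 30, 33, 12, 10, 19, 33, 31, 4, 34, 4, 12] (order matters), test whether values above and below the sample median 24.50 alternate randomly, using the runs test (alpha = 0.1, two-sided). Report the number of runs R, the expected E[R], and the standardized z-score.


Step 1: Compute median = 24.50; label A = above, B = below.
Labels in order: AAABBBAABABB  (n_A = 6, n_B = 6)
Step 2: Count runs R = 6.
Step 3: Under H0 (random ordering), E[R] = 2*n_A*n_B/(n_A+n_B) + 1 = 2*6*6/12 + 1 = 7.0000.
        Var[R] = 2*n_A*n_B*(2*n_A*n_B - n_A - n_B) / ((n_A+n_B)^2 * (n_A+n_B-1)) = 4320/1584 = 2.7273.
        SD[R] = 1.6514.
Step 4: Continuity-corrected z = (R + 0.5 - E[R]) / SD[R] = (6 + 0.5 - 7.0000) / 1.6514 = -0.3028.
Step 5: Two-sided p-value via normal approximation = 2*(1 - Phi(|z|)) = 0.762069.
Step 6: alpha = 0.1. fail to reject H0.

R = 6, z = -0.3028, p = 0.762069, fail to reject H0.


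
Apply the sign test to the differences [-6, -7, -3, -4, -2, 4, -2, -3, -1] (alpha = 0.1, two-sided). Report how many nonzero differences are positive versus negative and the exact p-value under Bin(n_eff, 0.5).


Step 1: Discard zero differences. Original n = 9; n_eff = number of nonzero differences = 9.
Nonzero differences (with sign): -6, -7, -3, -4, -2, +4, -2, -3, -1
Step 2: Count signs: positive = 1, negative = 8.
Step 3: Under H0: P(positive) = 0.5, so the number of positives S ~ Bin(9, 0.5).
Step 4: Two-sided exact p-value = sum of Bin(9,0.5) probabilities at or below the observed probability = 0.039062.
Step 5: alpha = 0.1. reject H0.

n_eff = 9, pos = 1, neg = 8, p = 0.039062, reject H0.


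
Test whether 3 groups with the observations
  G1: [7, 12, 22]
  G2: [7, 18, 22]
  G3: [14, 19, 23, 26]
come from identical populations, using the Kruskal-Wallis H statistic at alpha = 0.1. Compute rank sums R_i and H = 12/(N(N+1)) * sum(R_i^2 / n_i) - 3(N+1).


Step 1: Combine all N = 10 observations and assign midranks.
sorted (value, group, rank): (7,G1,1.5), (7,G2,1.5), (12,G1,3), (14,G3,4), (18,G2,5), (19,G3,6), (22,G1,7.5), (22,G2,7.5), (23,G3,9), (26,G3,10)
Step 2: Sum ranks within each group.
R_1 = 12 (n_1 = 3)
R_2 = 14 (n_2 = 3)
R_3 = 29 (n_3 = 4)
Step 3: H = 12/(N(N+1)) * sum(R_i^2/n_i) - 3(N+1)
     = 12/(10*11) * (12^2/3 + 14^2/3 + 29^2/4) - 3*11
     = 0.109091 * 323.583 - 33
     = 2.300000.
Step 4: Ties present; correction factor C = 1 - 12/(10^3 - 10) = 0.987879. Corrected H = 2.300000 / 0.987879 = 2.328221.
Step 5: Under H0, H ~ chi^2(2); p-value = 0.312200.
Step 6: alpha = 0.1. fail to reject H0.

H = 2.3282, df = 2, p = 0.312200, fail to reject H0.


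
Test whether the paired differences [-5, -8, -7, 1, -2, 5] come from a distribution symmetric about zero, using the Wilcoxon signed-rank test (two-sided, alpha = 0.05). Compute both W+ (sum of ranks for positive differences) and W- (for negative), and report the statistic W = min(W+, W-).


Step 1: Drop any zero differences (none here) and take |d_i|.
|d| = [5, 8, 7, 1, 2, 5]
Step 2: Midrank |d_i| (ties get averaged ranks).
ranks: |5|->3.5, |8|->6, |7|->5, |1|->1, |2|->2, |5|->3.5
Step 3: Attach original signs; sum ranks with positive sign and with negative sign.
W+ = 1 + 3.5 = 4.5
W- = 3.5 + 6 + 5 + 2 = 16.5
(Check: W+ + W- = 21 should equal n(n+1)/2 = 21.)
Step 4: Test statistic W = min(W+, W-) = 4.5.
Step 5: Ties in |d|, so use the tie-corrected normal approximation.
        E[W] = n(n+1)/4 = 6*7/4 = 10.5.
        Tie groups: |d|=5 (t=2); sum(t^3 - t) = 6.
        Var[W] = n(n+1)(2n+1)/24 - sum(t^3-t)/48 = 546/24 - 6/48 = 22.625.
        z = (W - E[W]) / sqrt(Var[W]) = (4.5 - 10.5) / 4.7566 = -1.2614.
        Two-sided p = 2*Phi(z) = 0.207160.
Step 6: alpha = 0.05. fail to reject H0.

W+ = 4.5, W- = 16.5, W = min = 4.5, p = 0.207160, fail to reject H0.


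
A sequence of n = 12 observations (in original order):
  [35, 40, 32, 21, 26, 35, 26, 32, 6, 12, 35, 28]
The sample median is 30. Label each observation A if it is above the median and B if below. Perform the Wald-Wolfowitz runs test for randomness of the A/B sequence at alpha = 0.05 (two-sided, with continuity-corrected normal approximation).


Step 1: Compute median = 30; label A = above, B = below.
Labels in order: AAABBABABBAB  (n_A = 6, n_B = 6)
Step 2: Count runs R = 8.
Step 3: Under H0 (random ordering), E[R] = 2*n_A*n_B/(n_A+n_B) + 1 = 2*6*6/12 + 1 = 7.0000.
        Var[R] = 2*n_A*n_B*(2*n_A*n_B - n_A - n_B) / ((n_A+n_B)^2 * (n_A+n_B-1)) = 4320/1584 = 2.7273.
        SD[R] = 1.6514.
Step 4: Continuity-corrected z = (R - 0.5 - E[R]) / SD[R] = (8 - 0.5 - 7.0000) / 1.6514 = 0.3028.
Step 5: Two-sided p-value via normal approximation = 2*(1 - Phi(|z|)) = 0.762069.
Step 6: alpha = 0.05. fail to reject H0.

R = 8, z = 0.3028, p = 0.762069, fail to reject H0.


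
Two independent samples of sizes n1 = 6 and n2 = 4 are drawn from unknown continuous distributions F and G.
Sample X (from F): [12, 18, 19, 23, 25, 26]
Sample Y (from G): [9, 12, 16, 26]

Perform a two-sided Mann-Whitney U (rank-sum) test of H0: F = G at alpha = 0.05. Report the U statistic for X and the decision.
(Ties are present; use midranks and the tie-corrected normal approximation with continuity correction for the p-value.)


Step 1: Combine and sort all 10 observations; assign midranks.
sorted (value, group): (9,Y), (12,X), (12,Y), (16,Y), (18,X), (19,X), (23,X), (25,X), (26,X), (26,Y)
ranks: 9->1, 12->2.5, 12->2.5, 16->4, 18->5, 19->6, 23->7, 25->8, 26->9.5, 26->9.5
Step 2: Rank sum for X: R1 = 2.5 + 5 + 6 + 7 + 8 + 9.5 = 38.
Step 3: U_X = R1 - n1(n1+1)/2 = 38 - 6*7/2 = 38 - 21 = 17.
       U_Y = n1*n2 - U_X = 24 - 17 = 7.
Step 4: Ties are present, so use the tie-corrected normal approximation (with continuity correction) for the p-value.
Step 5: p-value = 0.334409; compare to alpha = 0.05. fail to reject H0.

U_X = 17, p = 0.334409, fail to reject H0 at alpha = 0.05.


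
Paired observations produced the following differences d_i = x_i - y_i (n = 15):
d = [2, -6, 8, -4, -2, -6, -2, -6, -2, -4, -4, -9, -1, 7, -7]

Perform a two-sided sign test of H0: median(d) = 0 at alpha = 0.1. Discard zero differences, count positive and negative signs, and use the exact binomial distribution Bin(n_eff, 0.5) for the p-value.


Step 1: Discard zero differences. Original n = 15; n_eff = number of nonzero differences = 15.
Nonzero differences (with sign): +2, -6, +8, -4, -2, -6, -2, -6, -2, -4, -4, -9, -1, +7, -7
Step 2: Count signs: positive = 3, negative = 12.
Step 3: Under H0: P(positive) = 0.5, so the number of positives S ~ Bin(15, 0.5).
Step 4: Two-sided exact p-value = sum of Bin(15,0.5) probabilities at or below the observed probability = 0.035156.
Step 5: alpha = 0.1. reject H0.

n_eff = 15, pos = 3, neg = 12, p = 0.035156, reject H0.


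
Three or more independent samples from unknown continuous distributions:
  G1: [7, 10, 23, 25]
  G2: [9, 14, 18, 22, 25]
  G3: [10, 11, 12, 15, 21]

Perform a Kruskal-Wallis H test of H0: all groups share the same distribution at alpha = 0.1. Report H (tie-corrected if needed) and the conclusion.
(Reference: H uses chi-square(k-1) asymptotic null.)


Step 1: Combine all N = 14 observations and assign midranks.
sorted (value, group, rank): (7,G1,1), (9,G2,2), (10,G1,3.5), (10,G3,3.5), (11,G3,5), (12,G3,6), (14,G2,7), (15,G3,8), (18,G2,9), (21,G3,10), (22,G2,11), (23,G1,12), (25,G1,13.5), (25,G2,13.5)
Step 2: Sum ranks within each group.
R_1 = 30 (n_1 = 4)
R_2 = 42.5 (n_2 = 5)
R_3 = 32.5 (n_3 = 5)
Step 3: H = 12/(N(N+1)) * sum(R_i^2/n_i) - 3(N+1)
     = 12/(14*15) * (30^2/4 + 42.5^2/5 + 32.5^2/5) - 3*15
     = 0.057143 * 797.5 - 45
     = 0.571429.
Step 4: Ties present; correction factor C = 1 - 12/(14^3 - 14) = 0.995604. Corrected H = 0.571429 / 0.995604 = 0.573951.
Step 5: Under H0, H ~ chi^2(2); p-value = 0.750530.
Step 6: alpha = 0.1. fail to reject H0.

H = 0.5740, df = 2, p = 0.750530, fail to reject H0.


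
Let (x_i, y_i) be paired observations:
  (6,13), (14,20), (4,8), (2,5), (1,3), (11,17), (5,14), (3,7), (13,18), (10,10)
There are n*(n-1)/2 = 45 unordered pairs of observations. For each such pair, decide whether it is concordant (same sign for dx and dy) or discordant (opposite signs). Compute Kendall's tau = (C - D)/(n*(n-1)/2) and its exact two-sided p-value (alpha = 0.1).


Step 1: Enumerate the 45 unordered pairs (i,j) with i<j and classify each by sign(x_j-x_i) * sign(y_j-y_i).
  (1,2):dx=+8,dy=+7->C; (1,3):dx=-2,dy=-5->C; (1,4):dx=-4,dy=-8->C; (1,5):dx=-5,dy=-10->C
  (1,6):dx=+5,dy=+4->C; (1,7):dx=-1,dy=+1->D; (1,8):dx=-3,dy=-6->C; (1,9):dx=+7,dy=+5->C
  (1,10):dx=+4,dy=-3->D; (2,3):dx=-10,dy=-12->C; (2,4):dx=-12,dy=-15->C; (2,5):dx=-13,dy=-17->C
  (2,6):dx=-3,dy=-3->C; (2,7):dx=-9,dy=-6->C; (2,8):dx=-11,dy=-13->C; (2,9):dx=-1,dy=-2->C
  (2,10):dx=-4,dy=-10->C; (3,4):dx=-2,dy=-3->C; (3,5):dx=-3,dy=-5->C; (3,6):dx=+7,dy=+9->C
  (3,7):dx=+1,dy=+6->C; (3,8):dx=-1,dy=-1->C; (3,9):dx=+9,dy=+10->C; (3,10):dx=+6,dy=+2->C
  (4,5):dx=-1,dy=-2->C; (4,6):dx=+9,dy=+12->C; (4,7):dx=+3,dy=+9->C; (4,8):dx=+1,dy=+2->C
  (4,9):dx=+11,dy=+13->C; (4,10):dx=+8,dy=+5->C; (5,6):dx=+10,dy=+14->C; (5,7):dx=+4,dy=+11->C
  (5,8):dx=+2,dy=+4->C; (5,9):dx=+12,dy=+15->C; (5,10):dx=+9,dy=+7->C; (6,7):dx=-6,dy=-3->C
  (6,8):dx=-8,dy=-10->C; (6,9):dx=+2,dy=+1->C; (6,10):dx=-1,dy=-7->C; (7,8):dx=-2,dy=-7->C
  (7,9):dx=+8,dy=+4->C; (7,10):dx=+5,dy=-4->D; (8,9):dx=+10,dy=+11->C; (8,10):dx=+7,dy=+3->C
  (9,10):dx=-3,dy=-8->C
Step 2: C = 42, D = 3, total pairs = 45.
Step 3: tau = (C - D)/(n(n-1)/2) = (42 - 3)/45 = 0.866667.
Step 4: Exact two-sided p-value (enumerate n! = 3628800 permutations of y under H0): p = 0.000115.
Step 5: alpha = 0.1. reject H0.

tau_b = 0.8667 (C=42, D=3), p = 0.000115, reject H0.


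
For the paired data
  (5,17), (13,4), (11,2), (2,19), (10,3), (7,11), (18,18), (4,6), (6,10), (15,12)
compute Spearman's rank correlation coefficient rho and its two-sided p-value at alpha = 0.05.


Step 1: Rank x and y separately (midranks; no ties here).
rank(x): 5->3, 13->8, 11->7, 2->1, 10->6, 7->5, 18->10, 4->2, 6->4, 15->9
rank(y): 17->8, 4->3, 2->1, 19->10, 3->2, 11->6, 18->9, 6->4, 10->5, 12->7
Step 2: d_i = R_x(i) - R_y(i); compute d_i^2.
  (3-8)^2=25, (8-3)^2=25, (7-1)^2=36, (1-10)^2=81, (6-2)^2=16, (5-6)^2=1, (10-9)^2=1, (2-4)^2=4, (4-5)^2=1, (9-7)^2=4
sum(d^2) = 194.
Step 3: rho = 1 - 6*194 / (10*(10^2 - 1)) = 1 - 1164/990 = -0.175758.
Step 4: Under H0, t = rho * sqrt((n-2)/(1-rho^2)) = -0.5050 ~ t(8).
Step 5: Two-sided p-value from the t-distribution with 8 df = 0.627188.
Step 6: alpha = 0.05. fail to reject H0.

rho = -0.1758, p = 0.627188, fail to reject H0 at alpha = 0.05.


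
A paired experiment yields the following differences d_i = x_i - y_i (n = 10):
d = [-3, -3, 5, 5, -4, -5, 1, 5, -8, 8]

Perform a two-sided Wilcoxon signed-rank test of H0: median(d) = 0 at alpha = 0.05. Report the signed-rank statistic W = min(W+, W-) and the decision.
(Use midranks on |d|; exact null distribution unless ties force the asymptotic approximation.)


Step 1: Drop any zero differences (none here) and take |d_i|.
|d| = [3, 3, 5, 5, 4, 5, 1, 5, 8, 8]
Step 2: Midrank |d_i| (ties get averaged ranks).
ranks: |3|->2.5, |3|->2.5, |5|->6.5, |5|->6.5, |4|->4, |5|->6.5, |1|->1, |5|->6.5, |8|->9.5, |8|->9.5
Step 3: Attach original signs; sum ranks with positive sign and with negative sign.
W+ = 6.5 + 6.5 + 1 + 6.5 + 9.5 = 30
W- = 2.5 + 2.5 + 4 + 6.5 + 9.5 = 25
(Check: W+ + W- = 55 should equal n(n+1)/2 = 55.)
Step 4: Test statistic W = min(W+, W-) = 25.
Step 5: Ties in |d|, so use the tie-corrected normal approximation.
        E[W] = n(n+1)/4 = 10*11/4 = 27.5.
        Tie groups: |d|=3 (t=2), |d|=5 (t=4), |d|=8 (t=2); sum(t^3 - t) = 72.
        Var[W] = n(n+1)(2n+1)/24 - sum(t^3-t)/48 = 2310/24 - 72/48 = 94.75.
        z = (W - E[W]) / sqrt(Var[W]) = (25 - 27.5) / 9.7340 = -0.2568.
        Two-sided p = 2*Phi(z) = 0.797308.
Step 6: alpha = 0.05. fail to reject H0.

W+ = 30, W- = 25, W = min = 25, p = 0.797308, fail to reject H0.


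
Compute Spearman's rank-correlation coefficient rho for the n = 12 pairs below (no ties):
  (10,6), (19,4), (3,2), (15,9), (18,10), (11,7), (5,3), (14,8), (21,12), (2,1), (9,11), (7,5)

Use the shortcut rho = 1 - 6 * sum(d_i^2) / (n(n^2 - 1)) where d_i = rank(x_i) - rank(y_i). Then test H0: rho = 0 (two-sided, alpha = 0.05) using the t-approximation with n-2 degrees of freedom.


Step 1: Rank x and y separately (midranks; no ties here).
rank(x): 10->6, 19->11, 3->2, 15->9, 18->10, 11->7, 5->3, 14->8, 21->12, 2->1, 9->5, 7->4
rank(y): 6->6, 4->4, 2->2, 9->9, 10->10, 7->7, 3->3, 8->8, 12->12, 1->1, 11->11, 5->5
Step 2: d_i = R_x(i) - R_y(i); compute d_i^2.
  (6-6)^2=0, (11-4)^2=49, (2-2)^2=0, (9-9)^2=0, (10-10)^2=0, (7-7)^2=0, (3-3)^2=0, (8-8)^2=0, (12-12)^2=0, (1-1)^2=0, (5-11)^2=36, (4-5)^2=1
sum(d^2) = 86.
Step 3: rho = 1 - 6*86 / (12*(12^2 - 1)) = 1 - 516/1716 = 0.699301.
Step 4: Under H0, t = rho * sqrt((n-2)/(1-rho^2)) = 3.0936 ~ t(10).
Step 5: Two-sided p-value from the t-distribution with 10 df = 0.011374.
Step 6: alpha = 0.05. reject H0.

rho = 0.6993, p = 0.011374, reject H0 at alpha = 0.05.


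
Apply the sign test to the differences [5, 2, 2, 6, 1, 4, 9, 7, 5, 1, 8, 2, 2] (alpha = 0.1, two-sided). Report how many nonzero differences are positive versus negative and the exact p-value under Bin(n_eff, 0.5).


Step 1: Discard zero differences. Original n = 13; n_eff = number of nonzero differences = 13.
Nonzero differences (with sign): +5, +2, +2, +6, +1, +4, +9, +7, +5, +1, +8, +2, +2
Step 2: Count signs: positive = 13, negative = 0.
Step 3: Under H0: P(positive) = 0.5, so the number of positives S ~ Bin(13, 0.5).
Step 4: Two-sided exact p-value = sum of Bin(13,0.5) probabilities at or below the observed probability = 0.000244.
Step 5: alpha = 0.1. reject H0.

n_eff = 13, pos = 13, neg = 0, p = 0.000244, reject H0.


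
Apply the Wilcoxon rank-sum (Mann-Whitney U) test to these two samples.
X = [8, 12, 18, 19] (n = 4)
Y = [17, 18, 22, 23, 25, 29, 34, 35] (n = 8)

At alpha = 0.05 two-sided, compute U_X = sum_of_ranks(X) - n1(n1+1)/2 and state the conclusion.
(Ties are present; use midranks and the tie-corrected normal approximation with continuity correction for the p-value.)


Step 1: Combine and sort all 12 observations; assign midranks.
sorted (value, group): (8,X), (12,X), (17,Y), (18,X), (18,Y), (19,X), (22,Y), (23,Y), (25,Y), (29,Y), (34,Y), (35,Y)
ranks: 8->1, 12->2, 17->3, 18->4.5, 18->4.5, 19->6, 22->7, 23->8, 25->9, 29->10, 34->11, 35->12
Step 2: Rank sum for X: R1 = 1 + 2 + 4.5 + 6 = 13.5.
Step 3: U_X = R1 - n1(n1+1)/2 = 13.5 - 4*5/2 = 13.5 - 10 = 3.5.
       U_Y = n1*n2 - U_X = 32 - 3.5 = 28.5.
Step 4: Ties are present, so use the tie-corrected normal approximation (with continuity correction) for the p-value.
Step 5: p-value = 0.041184; compare to alpha = 0.05. reject H0.

U_X = 3.5, p = 0.041184, reject H0 at alpha = 0.05.


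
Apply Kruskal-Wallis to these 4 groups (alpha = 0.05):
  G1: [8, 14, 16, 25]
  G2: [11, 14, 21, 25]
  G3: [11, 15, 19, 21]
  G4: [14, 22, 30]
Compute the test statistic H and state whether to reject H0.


Step 1: Combine all N = 15 observations and assign midranks.
sorted (value, group, rank): (8,G1,1), (11,G2,2.5), (11,G3,2.5), (14,G1,5), (14,G2,5), (14,G4,5), (15,G3,7), (16,G1,8), (19,G3,9), (21,G2,10.5), (21,G3,10.5), (22,G4,12), (25,G1,13.5), (25,G2,13.5), (30,G4,15)
Step 2: Sum ranks within each group.
R_1 = 27.5 (n_1 = 4)
R_2 = 31.5 (n_2 = 4)
R_3 = 29 (n_3 = 4)
R_4 = 32 (n_4 = 3)
Step 3: H = 12/(N(N+1)) * sum(R_i^2/n_i) - 3(N+1)
     = 12/(15*16) * (27.5^2/4 + 31.5^2/4 + 29^2/4 + 32^2/3) - 3*16
     = 0.050000 * 988.708 - 48
     = 1.435417.
Step 4: Ties present; correction factor C = 1 - 42/(15^3 - 15) = 0.987500. Corrected H = 1.435417 / 0.987500 = 1.453586.
Step 5: Under H0, H ~ chi^2(3); p-value = 0.693023.
Step 6: alpha = 0.05. fail to reject H0.

H = 1.4536, df = 3, p = 0.693023, fail to reject H0.


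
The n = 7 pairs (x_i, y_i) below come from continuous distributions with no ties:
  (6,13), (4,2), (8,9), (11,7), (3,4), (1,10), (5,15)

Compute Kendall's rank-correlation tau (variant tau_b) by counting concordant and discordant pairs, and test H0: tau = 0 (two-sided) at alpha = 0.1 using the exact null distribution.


Step 1: Enumerate the 21 unordered pairs (i,j) with i<j and classify each by sign(x_j-x_i) * sign(y_j-y_i).
  (1,2):dx=-2,dy=-11->C; (1,3):dx=+2,dy=-4->D; (1,4):dx=+5,dy=-6->D; (1,5):dx=-3,dy=-9->C
  (1,6):dx=-5,dy=-3->C; (1,7):dx=-1,dy=+2->D; (2,3):dx=+4,dy=+7->C; (2,4):dx=+7,dy=+5->C
  (2,5):dx=-1,dy=+2->D; (2,6):dx=-3,dy=+8->D; (2,7):dx=+1,dy=+13->C; (3,4):dx=+3,dy=-2->D
  (3,5):dx=-5,dy=-5->C; (3,6):dx=-7,dy=+1->D; (3,7):dx=-3,dy=+6->D; (4,5):dx=-8,dy=-3->C
  (4,6):dx=-10,dy=+3->D; (4,7):dx=-6,dy=+8->D; (5,6):dx=-2,dy=+6->D; (5,7):dx=+2,dy=+11->C
  (6,7):dx=+4,dy=+5->C
Step 2: C = 10, D = 11, total pairs = 21.
Step 3: tau = (C - D)/(n(n-1)/2) = (10 - 11)/21 = -0.047619.
Step 4: Exact two-sided p-value (enumerate n! = 5040 permutations of y under H0): p = 1.000000.
Step 5: alpha = 0.1. fail to reject H0.

tau_b = -0.0476 (C=10, D=11), p = 1.000000, fail to reject H0.


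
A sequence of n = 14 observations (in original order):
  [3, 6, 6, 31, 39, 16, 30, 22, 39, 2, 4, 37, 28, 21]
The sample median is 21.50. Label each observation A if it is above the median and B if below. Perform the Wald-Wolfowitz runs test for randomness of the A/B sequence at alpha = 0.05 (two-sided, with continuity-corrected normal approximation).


Step 1: Compute median = 21.50; label A = above, B = below.
Labels in order: BBBAABAAABBAAB  (n_A = 7, n_B = 7)
Step 2: Count runs R = 7.
Step 3: Under H0 (random ordering), E[R] = 2*n_A*n_B/(n_A+n_B) + 1 = 2*7*7/14 + 1 = 8.0000.
        Var[R] = 2*n_A*n_B*(2*n_A*n_B - n_A - n_B) / ((n_A+n_B)^2 * (n_A+n_B-1)) = 8232/2548 = 3.2308.
        SD[R] = 1.7974.
Step 4: Continuity-corrected z = (R + 0.5 - E[R]) / SD[R] = (7 + 0.5 - 8.0000) / 1.7974 = -0.2782.
Step 5: Two-sided p-value via normal approximation = 2*(1 - Phi(|z|)) = 0.780879.
Step 6: alpha = 0.05. fail to reject H0.

R = 7, z = -0.2782, p = 0.780879, fail to reject H0.


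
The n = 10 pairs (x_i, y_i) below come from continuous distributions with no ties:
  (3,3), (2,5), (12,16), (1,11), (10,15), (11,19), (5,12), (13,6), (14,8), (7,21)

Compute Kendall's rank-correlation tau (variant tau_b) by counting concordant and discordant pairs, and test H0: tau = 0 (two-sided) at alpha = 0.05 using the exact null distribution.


Step 1: Enumerate the 45 unordered pairs (i,j) with i<j and classify each by sign(x_j-x_i) * sign(y_j-y_i).
  (1,2):dx=-1,dy=+2->D; (1,3):dx=+9,dy=+13->C; (1,4):dx=-2,dy=+8->D; (1,5):dx=+7,dy=+12->C
  (1,6):dx=+8,dy=+16->C; (1,7):dx=+2,dy=+9->C; (1,8):dx=+10,dy=+3->C; (1,9):dx=+11,dy=+5->C
  (1,10):dx=+4,dy=+18->C; (2,3):dx=+10,dy=+11->C; (2,4):dx=-1,dy=+6->D; (2,5):dx=+8,dy=+10->C
  (2,6):dx=+9,dy=+14->C; (2,7):dx=+3,dy=+7->C; (2,8):dx=+11,dy=+1->C; (2,9):dx=+12,dy=+3->C
  (2,10):dx=+5,dy=+16->C; (3,4):dx=-11,dy=-5->C; (3,5):dx=-2,dy=-1->C; (3,6):dx=-1,dy=+3->D
  (3,7):dx=-7,dy=-4->C; (3,8):dx=+1,dy=-10->D; (3,9):dx=+2,dy=-8->D; (3,10):dx=-5,dy=+5->D
  (4,5):dx=+9,dy=+4->C; (4,6):dx=+10,dy=+8->C; (4,7):dx=+4,dy=+1->C; (4,8):dx=+12,dy=-5->D
  (4,9):dx=+13,dy=-3->D; (4,10):dx=+6,dy=+10->C; (5,6):dx=+1,dy=+4->C; (5,7):dx=-5,dy=-3->C
  (5,8):dx=+3,dy=-9->D; (5,9):dx=+4,dy=-7->D; (5,10):dx=-3,dy=+6->D; (6,7):dx=-6,dy=-7->C
  (6,8):dx=+2,dy=-13->D; (6,9):dx=+3,dy=-11->D; (6,10):dx=-4,dy=+2->D; (7,8):dx=+8,dy=-6->D
  (7,9):dx=+9,dy=-4->D; (7,10):dx=+2,dy=+9->C; (8,9):dx=+1,dy=+2->C; (8,10):dx=-6,dy=+15->D
  (9,10):dx=-7,dy=+13->D
Step 2: C = 26, D = 19, total pairs = 45.
Step 3: tau = (C - D)/(n(n-1)/2) = (26 - 19)/45 = 0.155556.
Step 4: Exact two-sided p-value (enumerate n! = 3628800 permutations of y under H0): p = 0.600654.
Step 5: alpha = 0.05. fail to reject H0.

tau_b = 0.1556 (C=26, D=19), p = 0.600654, fail to reject H0.


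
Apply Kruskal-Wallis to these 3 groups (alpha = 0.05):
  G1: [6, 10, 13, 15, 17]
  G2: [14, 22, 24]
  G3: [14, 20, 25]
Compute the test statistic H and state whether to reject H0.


Step 1: Combine all N = 11 observations and assign midranks.
sorted (value, group, rank): (6,G1,1), (10,G1,2), (13,G1,3), (14,G2,4.5), (14,G3,4.5), (15,G1,6), (17,G1,7), (20,G3,8), (22,G2,9), (24,G2,10), (25,G3,11)
Step 2: Sum ranks within each group.
R_1 = 19 (n_1 = 5)
R_2 = 23.5 (n_2 = 3)
R_3 = 23.5 (n_3 = 3)
Step 3: H = 12/(N(N+1)) * sum(R_i^2/n_i) - 3(N+1)
     = 12/(11*12) * (19^2/5 + 23.5^2/3 + 23.5^2/3) - 3*12
     = 0.090909 * 440.367 - 36
     = 4.033333.
Step 4: Ties present; correction factor C = 1 - 6/(11^3 - 11) = 0.995455. Corrected H = 4.033333 / 0.995455 = 4.051750.
Step 5: Under H0, H ~ chi^2(2); p-value = 0.131878.
Step 6: alpha = 0.05. fail to reject H0.

H = 4.0518, df = 2, p = 0.131878, fail to reject H0.


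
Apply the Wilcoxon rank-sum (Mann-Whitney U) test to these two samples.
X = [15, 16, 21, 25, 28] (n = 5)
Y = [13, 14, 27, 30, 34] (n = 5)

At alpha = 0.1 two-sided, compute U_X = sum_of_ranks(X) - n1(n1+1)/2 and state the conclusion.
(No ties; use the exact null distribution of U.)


Step 1: Combine and sort all 10 observations; assign midranks.
sorted (value, group): (13,Y), (14,Y), (15,X), (16,X), (21,X), (25,X), (27,Y), (28,X), (30,Y), (34,Y)
ranks: 13->1, 14->2, 15->3, 16->4, 21->5, 25->6, 27->7, 28->8, 30->9, 34->10
Step 2: Rank sum for X: R1 = 3 + 4 + 5 + 6 + 8 = 26.
Step 3: U_X = R1 - n1(n1+1)/2 = 26 - 5*6/2 = 26 - 15 = 11.
       U_Y = n1*n2 - U_X = 25 - 11 = 14.
Step 4: No ties, so the exact null distribution of U (based on enumerating the C(10,5) = 252 equally likely rank assignments) gives the two-sided p-value.
Step 5: p-value = 0.841270; compare to alpha = 0.1. fail to reject H0.

U_X = 11, p = 0.841270, fail to reject H0 at alpha = 0.1.


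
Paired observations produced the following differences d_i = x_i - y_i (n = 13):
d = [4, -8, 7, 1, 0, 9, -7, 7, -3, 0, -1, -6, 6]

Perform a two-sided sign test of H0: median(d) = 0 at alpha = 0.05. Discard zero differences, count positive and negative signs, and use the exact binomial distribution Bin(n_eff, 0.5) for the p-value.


Step 1: Discard zero differences. Original n = 13; n_eff = number of nonzero differences = 11.
Nonzero differences (with sign): +4, -8, +7, +1, +9, -7, +7, -3, -1, -6, +6
Step 2: Count signs: positive = 6, negative = 5.
Step 3: Under H0: P(positive) = 0.5, so the number of positives S ~ Bin(11, 0.5).
Step 4: Two-sided exact p-value = sum of Bin(11,0.5) probabilities at or below the observed probability = 1.000000.
Step 5: alpha = 0.05. fail to reject H0.

n_eff = 11, pos = 6, neg = 5, p = 1.000000, fail to reject H0.


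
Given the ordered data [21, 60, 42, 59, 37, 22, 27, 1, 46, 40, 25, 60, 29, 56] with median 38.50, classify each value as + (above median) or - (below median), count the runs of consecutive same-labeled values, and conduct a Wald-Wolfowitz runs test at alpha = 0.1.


Step 1: Compute median = 38.50; label A = above, B = below.
Labels in order: BAAABBBBAABABA  (n_A = 7, n_B = 7)
Step 2: Count runs R = 8.
Step 3: Under H0 (random ordering), E[R] = 2*n_A*n_B/(n_A+n_B) + 1 = 2*7*7/14 + 1 = 8.0000.
        Var[R] = 2*n_A*n_B*(2*n_A*n_B - n_A - n_B) / ((n_A+n_B)^2 * (n_A+n_B-1)) = 8232/2548 = 3.2308.
        SD[R] = 1.7974.
Step 4: R = E[R], so z = 0 with no continuity correction.
Step 5: Two-sided p-value via normal approximation = 2*(1 - Phi(|z|)) = 1.000000.
Step 6: alpha = 0.1. fail to reject H0.

R = 8, z = 0.0000, p = 1.000000, fail to reject H0.


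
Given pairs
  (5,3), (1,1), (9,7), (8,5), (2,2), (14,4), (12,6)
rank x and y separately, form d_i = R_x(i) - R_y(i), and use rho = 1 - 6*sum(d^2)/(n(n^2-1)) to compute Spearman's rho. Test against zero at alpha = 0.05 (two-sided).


Step 1: Rank x and y separately (midranks; no ties here).
rank(x): 5->3, 1->1, 9->5, 8->4, 2->2, 14->7, 12->6
rank(y): 3->3, 1->1, 7->7, 5->5, 2->2, 4->4, 6->6
Step 2: d_i = R_x(i) - R_y(i); compute d_i^2.
  (3-3)^2=0, (1-1)^2=0, (5-7)^2=4, (4-5)^2=1, (2-2)^2=0, (7-4)^2=9, (6-6)^2=0
sum(d^2) = 14.
Step 3: rho = 1 - 6*14 / (7*(7^2 - 1)) = 1 - 84/336 = 0.750000.
Step 4: Under H0, t = rho * sqrt((n-2)/(1-rho^2)) = 2.5355 ~ t(5).
Step 5: Two-sided p-value from the t-distribution with 5 df = 0.052181.
Step 6: alpha = 0.05. fail to reject H0.

rho = 0.7500, p = 0.052181, fail to reject H0 at alpha = 0.05.


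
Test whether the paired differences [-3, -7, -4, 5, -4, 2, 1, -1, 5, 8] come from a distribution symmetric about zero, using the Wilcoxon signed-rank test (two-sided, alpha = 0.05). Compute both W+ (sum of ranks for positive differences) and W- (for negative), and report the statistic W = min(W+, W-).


Step 1: Drop any zero differences (none here) and take |d_i|.
|d| = [3, 7, 4, 5, 4, 2, 1, 1, 5, 8]
Step 2: Midrank |d_i| (ties get averaged ranks).
ranks: |3|->4, |7|->9, |4|->5.5, |5|->7.5, |4|->5.5, |2|->3, |1|->1.5, |1|->1.5, |5|->7.5, |8|->10
Step 3: Attach original signs; sum ranks with positive sign and with negative sign.
W+ = 7.5 + 3 + 1.5 + 7.5 + 10 = 29.5
W- = 4 + 9 + 5.5 + 5.5 + 1.5 = 25.5
(Check: W+ + W- = 55 should equal n(n+1)/2 = 55.)
Step 4: Test statistic W = min(W+, W-) = 25.5.
Step 5: Ties in |d|, so use the tie-corrected normal approximation.
        E[W] = n(n+1)/4 = 10*11/4 = 27.5.
        Tie groups: |d|=1 (t=2), |d|=4 (t=2), |d|=5 (t=2); sum(t^3 - t) = 18.
        Var[W] = n(n+1)(2n+1)/24 - sum(t^3-t)/48 = 2310/24 - 18/48 = 95.875.
        z = (W - E[W]) / sqrt(Var[W]) = (25.5 - 27.5) / 9.7916 = -0.2043.
        Two-sided p = 2*Phi(z) = 0.838153.
Step 6: alpha = 0.05. fail to reject H0.

W+ = 29.5, W- = 25.5, W = min = 25.5, p = 0.838153, fail to reject H0.


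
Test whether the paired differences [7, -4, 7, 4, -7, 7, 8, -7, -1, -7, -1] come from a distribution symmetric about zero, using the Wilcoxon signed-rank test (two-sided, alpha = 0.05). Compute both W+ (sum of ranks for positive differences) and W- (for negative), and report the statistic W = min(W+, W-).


Step 1: Drop any zero differences (none here) and take |d_i|.
|d| = [7, 4, 7, 4, 7, 7, 8, 7, 1, 7, 1]
Step 2: Midrank |d_i| (ties get averaged ranks).
ranks: |7|->7.5, |4|->3.5, |7|->7.5, |4|->3.5, |7|->7.5, |7|->7.5, |8|->11, |7|->7.5, |1|->1.5, |7|->7.5, |1|->1.5
Step 3: Attach original signs; sum ranks with positive sign and with negative sign.
W+ = 7.5 + 7.5 + 3.5 + 7.5 + 11 = 37
W- = 3.5 + 7.5 + 7.5 + 1.5 + 7.5 + 1.5 = 29
(Check: W+ + W- = 66 should equal n(n+1)/2 = 66.)
Step 4: Test statistic W = min(W+, W-) = 29.
Step 5: Ties in |d|, so use the tie-corrected normal approximation.
        E[W] = n(n+1)/4 = 11*12/4 = 33.
        Tie groups: |d|=1 (t=2), |d|=4 (t=2), |d|=7 (t=6); sum(t^3 - t) = 222.
        Var[W] = n(n+1)(2n+1)/24 - sum(t^3-t)/48 = 3036/24 - 222/48 = 121.875.
        z = (W - E[W]) / sqrt(Var[W]) = (29 - 33) / 11.0397 = -0.3623.
        Two-sided p = 2*Phi(z) = 0.717106.
Step 6: alpha = 0.05. fail to reject H0.

W+ = 37, W- = 29, W = min = 29, p = 0.717106, fail to reject H0.


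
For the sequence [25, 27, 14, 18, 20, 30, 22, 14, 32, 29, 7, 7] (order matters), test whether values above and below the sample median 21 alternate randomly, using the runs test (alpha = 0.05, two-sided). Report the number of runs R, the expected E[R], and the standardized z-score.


Step 1: Compute median = 21; label A = above, B = below.
Labels in order: AABBBAABAABB  (n_A = 6, n_B = 6)
Step 2: Count runs R = 6.
Step 3: Under H0 (random ordering), E[R] = 2*n_A*n_B/(n_A+n_B) + 1 = 2*6*6/12 + 1 = 7.0000.
        Var[R] = 2*n_A*n_B*(2*n_A*n_B - n_A - n_B) / ((n_A+n_B)^2 * (n_A+n_B-1)) = 4320/1584 = 2.7273.
        SD[R] = 1.6514.
Step 4: Continuity-corrected z = (R + 0.5 - E[R]) / SD[R] = (6 + 0.5 - 7.0000) / 1.6514 = -0.3028.
Step 5: Two-sided p-value via normal approximation = 2*(1 - Phi(|z|)) = 0.762069.
Step 6: alpha = 0.05. fail to reject H0.

R = 6, z = -0.3028, p = 0.762069, fail to reject H0.


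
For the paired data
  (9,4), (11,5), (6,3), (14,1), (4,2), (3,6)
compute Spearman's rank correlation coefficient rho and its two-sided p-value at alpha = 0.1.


Step 1: Rank x and y separately (midranks; no ties here).
rank(x): 9->4, 11->5, 6->3, 14->6, 4->2, 3->1
rank(y): 4->4, 5->5, 3->3, 1->1, 2->2, 6->6
Step 2: d_i = R_x(i) - R_y(i); compute d_i^2.
  (4-4)^2=0, (5-5)^2=0, (3-3)^2=0, (6-1)^2=25, (2-2)^2=0, (1-6)^2=25
sum(d^2) = 50.
Step 3: rho = 1 - 6*50 / (6*(6^2 - 1)) = 1 - 300/210 = -0.428571.
Step 4: Under H0, t = rho * sqrt((n-2)/(1-rho^2)) = -0.9487 ~ t(4).
Step 5: Two-sided p-value from the t-distribution with 4 df = 0.396501.
Step 6: alpha = 0.1. fail to reject H0.

rho = -0.4286, p = 0.396501, fail to reject H0 at alpha = 0.1.


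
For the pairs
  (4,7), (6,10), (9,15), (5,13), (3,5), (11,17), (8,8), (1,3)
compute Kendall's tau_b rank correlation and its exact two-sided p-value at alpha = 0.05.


Step 1: Enumerate the 28 unordered pairs (i,j) with i<j and classify each by sign(x_j-x_i) * sign(y_j-y_i).
  (1,2):dx=+2,dy=+3->C; (1,3):dx=+5,dy=+8->C; (1,4):dx=+1,dy=+6->C; (1,5):dx=-1,dy=-2->C
  (1,6):dx=+7,dy=+10->C; (1,7):dx=+4,dy=+1->C; (1,8):dx=-3,dy=-4->C; (2,3):dx=+3,dy=+5->C
  (2,4):dx=-1,dy=+3->D; (2,5):dx=-3,dy=-5->C; (2,6):dx=+5,dy=+7->C; (2,7):dx=+2,dy=-2->D
  (2,8):dx=-5,dy=-7->C; (3,4):dx=-4,dy=-2->C; (3,5):dx=-6,dy=-10->C; (3,6):dx=+2,dy=+2->C
  (3,7):dx=-1,dy=-7->C; (3,8):dx=-8,dy=-12->C; (4,5):dx=-2,dy=-8->C; (4,6):dx=+6,dy=+4->C
  (4,7):dx=+3,dy=-5->D; (4,8):dx=-4,dy=-10->C; (5,6):dx=+8,dy=+12->C; (5,7):dx=+5,dy=+3->C
  (5,8):dx=-2,dy=-2->C; (6,7):dx=-3,dy=-9->C; (6,8):dx=-10,dy=-14->C; (7,8):dx=-7,dy=-5->C
Step 2: C = 25, D = 3, total pairs = 28.
Step 3: tau = (C - D)/(n(n-1)/2) = (25 - 3)/28 = 0.785714.
Step 4: Exact two-sided p-value (enumerate n! = 40320 permutations of y under H0): p = 0.005506.
Step 5: alpha = 0.05. reject H0.

tau_b = 0.7857 (C=25, D=3), p = 0.005506, reject H0.


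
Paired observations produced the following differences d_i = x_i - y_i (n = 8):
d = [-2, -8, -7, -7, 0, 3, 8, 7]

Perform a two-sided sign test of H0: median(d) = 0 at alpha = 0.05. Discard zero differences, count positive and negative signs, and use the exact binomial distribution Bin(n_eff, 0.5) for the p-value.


Step 1: Discard zero differences. Original n = 8; n_eff = number of nonzero differences = 7.
Nonzero differences (with sign): -2, -8, -7, -7, +3, +8, +7
Step 2: Count signs: positive = 3, negative = 4.
Step 3: Under H0: P(positive) = 0.5, so the number of positives S ~ Bin(7, 0.5).
Step 4: Two-sided exact p-value = sum of Bin(7,0.5) probabilities at or below the observed probability = 1.000000.
Step 5: alpha = 0.05. fail to reject H0.

n_eff = 7, pos = 3, neg = 4, p = 1.000000, fail to reject H0.


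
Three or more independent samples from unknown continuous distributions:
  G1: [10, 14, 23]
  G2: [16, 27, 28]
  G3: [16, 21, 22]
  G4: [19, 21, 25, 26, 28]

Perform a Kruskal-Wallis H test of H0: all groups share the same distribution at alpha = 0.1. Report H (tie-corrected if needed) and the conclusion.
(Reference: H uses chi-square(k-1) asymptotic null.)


Step 1: Combine all N = 14 observations and assign midranks.
sorted (value, group, rank): (10,G1,1), (14,G1,2), (16,G2,3.5), (16,G3,3.5), (19,G4,5), (21,G3,6.5), (21,G4,6.5), (22,G3,8), (23,G1,9), (25,G4,10), (26,G4,11), (27,G2,12), (28,G2,13.5), (28,G4,13.5)
Step 2: Sum ranks within each group.
R_1 = 12 (n_1 = 3)
R_2 = 29 (n_2 = 3)
R_3 = 18 (n_3 = 3)
R_4 = 46 (n_4 = 5)
Step 3: H = 12/(N(N+1)) * sum(R_i^2/n_i) - 3(N+1)
     = 12/(14*15) * (12^2/3 + 29^2/3 + 18^2/3 + 46^2/5) - 3*15
     = 0.057143 * 859.533 - 45
     = 4.116190.
Step 4: Ties present; correction factor C = 1 - 18/(14^3 - 14) = 0.993407. Corrected H = 4.116190 / 0.993407 = 4.143510.
Step 5: Under H0, H ~ chi^2(3); p-value = 0.246379.
Step 6: alpha = 0.1. fail to reject H0.

H = 4.1435, df = 3, p = 0.246379, fail to reject H0.


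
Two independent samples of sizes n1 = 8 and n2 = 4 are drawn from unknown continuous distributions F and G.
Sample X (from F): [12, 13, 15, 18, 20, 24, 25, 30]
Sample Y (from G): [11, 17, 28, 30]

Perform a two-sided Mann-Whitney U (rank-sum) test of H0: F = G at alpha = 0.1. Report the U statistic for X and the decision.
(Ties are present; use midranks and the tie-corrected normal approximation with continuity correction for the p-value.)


Step 1: Combine and sort all 12 observations; assign midranks.
sorted (value, group): (11,Y), (12,X), (13,X), (15,X), (17,Y), (18,X), (20,X), (24,X), (25,X), (28,Y), (30,X), (30,Y)
ranks: 11->1, 12->2, 13->3, 15->4, 17->5, 18->6, 20->7, 24->8, 25->9, 28->10, 30->11.5, 30->11.5
Step 2: Rank sum for X: R1 = 2 + 3 + 4 + 6 + 7 + 8 + 9 + 11.5 = 50.5.
Step 3: U_X = R1 - n1(n1+1)/2 = 50.5 - 8*9/2 = 50.5 - 36 = 14.5.
       U_Y = n1*n2 - U_X = 32 - 14.5 = 17.5.
Step 4: Ties are present, so use the tie-corrected normal approximation (with continuity correction) for the p-value.
Step 5: p-value = 0.864901; compare to alpha = 0.1. fail to reject H0.

U_X = 14.5, p = 0.864901, fail to reject H0 at alpha = 0.1.


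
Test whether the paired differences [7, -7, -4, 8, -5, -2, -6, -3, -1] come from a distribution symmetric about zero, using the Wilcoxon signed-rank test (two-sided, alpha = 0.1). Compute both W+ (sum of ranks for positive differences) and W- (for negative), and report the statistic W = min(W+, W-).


Step 1: Drop any zero differences (none here) and take |d_i|.
|d| = [7, 7, 4, 8, 5, 2, 6, 3, 1]
Step 2: Midrank |d_i| (ties get averaged ranks).
ranks: |7|->7.5, |7|->7.5, |4|->4, |8|->9, |5|->5, |2|->2, |6|->6, |3|->3, |1|->1
Step 3: Attach original signs; sum ranks with positive sign and with negative sign.
W+ = 7.5 + 9 = 16.5
W- = 7.5 + 4 + 5 + 2 + 6 + 3 + 1 = 28.5
(Check: W+ + W- = 45 should equal n(n+1)/2 = 45.)
Step 4: Test statistic W = min(W+, W-) = 16.5.
Step 5: Ties in |d|, so use the tie-corrected normal approximation.
        E[W] = n(n+1)/4 = 9*10/4 = 22.5.
        Tie groups: |d|=7 (t=2); sum(t^3 - t) = 6.
        Var[W] = n(n+1)(2n+1)/24 - sum(t^3-t)/48 = 1710/24 - 6/48 = 71.125.
        z = (W - E[W]) / sqrt(Var[W]) = (16.5 - 22.5) / 8.4336 = -0.7114.
        Two-sided p = 2*Phi(z) = 0.476810.
Step 6: alpha = 0.1. fail to reject H0.

W+ = 16.5, W- = 28.5, W = min = 16.5, p = 0.476810, fail to reject H0.
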